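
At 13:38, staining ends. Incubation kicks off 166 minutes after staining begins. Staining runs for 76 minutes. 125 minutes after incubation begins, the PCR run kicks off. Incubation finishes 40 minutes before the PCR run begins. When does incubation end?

Staining starts at 13:38 − 76 min = 12:22.
Incubation starts at 12:22 + 166 min = 15:08.
The PCR run starts at 15:08 + 125 min = 17:13.
Incubation ends at 17:13 − 40 min = 16:33.

16:33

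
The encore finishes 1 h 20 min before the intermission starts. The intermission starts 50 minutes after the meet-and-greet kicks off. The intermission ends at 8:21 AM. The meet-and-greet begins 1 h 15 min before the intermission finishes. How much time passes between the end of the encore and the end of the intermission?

1 hour 45 minutes

The meet-and-greet starts at 8:21 AM − 75 min = 7:06 AM.
The intermission starts at 7:06 AM + 50 min = 7:56 AM.
The encore ends at 7:56 AM − 80 min = 6:36 AM.
From 6:36 AM to 8:21 AM is 1 hour 45 minutes.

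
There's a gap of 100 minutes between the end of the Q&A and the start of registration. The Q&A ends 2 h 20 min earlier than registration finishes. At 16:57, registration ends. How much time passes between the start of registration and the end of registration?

40 minutes

The Q&A ends at 16:57 − 140 min = 14:37.
Registration starts at 14:37 + 100 min = 16:17.
From 16:17 to 16:57 is 40 minutes.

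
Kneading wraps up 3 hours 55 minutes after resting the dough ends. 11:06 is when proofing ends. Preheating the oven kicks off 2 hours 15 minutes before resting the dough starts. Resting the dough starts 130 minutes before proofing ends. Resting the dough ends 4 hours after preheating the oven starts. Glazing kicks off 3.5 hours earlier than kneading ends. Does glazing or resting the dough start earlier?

Resting the dough starts at 11:06 − 130 min = 08:56.
Preheating the oven starts at 08:56 − 135 min = 06:41.
Resting the dough ends at 06:41 + 240 min = 10:41.
Kneading ends at 10:41 + 235 min = 14:36.
Glazing starts at 14:36 − 210 min = 11:06.
Glazing starts at 11:06 and resting the dough starts at 08:56, so resting the dough is first.

resting the dough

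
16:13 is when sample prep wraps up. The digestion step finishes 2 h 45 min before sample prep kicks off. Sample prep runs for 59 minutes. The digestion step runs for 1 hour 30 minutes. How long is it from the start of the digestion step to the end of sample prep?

Sample prep starts at 16:13 − 59 min = 15:14.
The digestion step ends at 15:14 − 165 min = 12:29.
The digestion step starts at 12:29 − 90 min = 10:59.
From 10:59 to 16:13 is 314 minutes.

314 minutes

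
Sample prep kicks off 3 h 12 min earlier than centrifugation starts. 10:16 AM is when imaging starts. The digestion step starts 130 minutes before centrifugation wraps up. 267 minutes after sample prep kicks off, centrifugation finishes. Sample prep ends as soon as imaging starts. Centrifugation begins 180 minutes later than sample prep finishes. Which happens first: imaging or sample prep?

Sample prep ends at 10:16 AM.
Centrifugation starts at 10:16 AM + 180 min = 1:16 PM.
Sample prep starts at 1:16 PM − 192 min = 10:04 AM.
Imaging starts at 10:16 AM and sample prep starts at 10:04 AM, so sample prep is first.

sample prep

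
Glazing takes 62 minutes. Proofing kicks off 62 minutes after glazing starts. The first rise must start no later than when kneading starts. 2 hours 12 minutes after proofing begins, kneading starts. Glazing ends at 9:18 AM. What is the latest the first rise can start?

Glazing starts at 9:18 AM − 62 min = 8:16 AM.
Proofing starts at 8:16 AM + 62 min = 9:18 AM.
Kneading starts at 9:18 AM + 132 min = 11:30 AM.
The first rise is bounded by kneading, so the latest it can start is 11:30 AM.

11:30 AM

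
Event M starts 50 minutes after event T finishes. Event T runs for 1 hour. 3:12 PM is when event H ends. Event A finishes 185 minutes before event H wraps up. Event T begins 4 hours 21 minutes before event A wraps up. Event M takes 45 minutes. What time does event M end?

10:21 AM

Event A ends at 3:12 PM − 185 min = 12:07 PM.
Event T starts at 12:07 PM − 261 min = 7:46 AM.
Event T ends at 7:46 AM + 60 min = 8:46 AM.
Event M starts at 8:46 AM + 50 min = 9:36 AM.
Event M ends at 9:36 AM + 45 min = 10:21 AM.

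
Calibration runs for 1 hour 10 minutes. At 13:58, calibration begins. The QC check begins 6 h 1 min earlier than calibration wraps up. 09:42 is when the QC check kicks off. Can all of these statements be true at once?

No

Calibration ends at 13:58 + 70 min = 15:08.
The QC check starts at 15:08 − 361 min = 09:07.
But the QC check is also said to start at 09:42 — a 35-minute conflict.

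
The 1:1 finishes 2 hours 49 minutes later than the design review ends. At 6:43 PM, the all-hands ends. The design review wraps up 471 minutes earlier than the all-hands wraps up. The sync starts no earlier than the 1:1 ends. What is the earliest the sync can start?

The design review ends at 6:43 PM − 471 min = 10:52 AM.
The 1:1 ends at 10:52 AM + 169 min = 1:41 PM.
The sync is bounded by the 1:1, so the earliest it can start is 1:41 PM.

1:41 PM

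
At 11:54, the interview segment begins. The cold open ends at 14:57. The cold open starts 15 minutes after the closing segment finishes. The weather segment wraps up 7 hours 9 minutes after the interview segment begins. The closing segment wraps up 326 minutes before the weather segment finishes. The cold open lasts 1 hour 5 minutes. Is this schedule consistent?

The weather segment ends at 11:54 + 429 min = 19:03.
The closing segment ends at 19:03 − 326 min = 13:37.
The cold open starts at 13:37 + 15 min = 13:52.
The cold open ends at 13:52 + 65 min = 14:57.
That matches the stated 14:57, so the schedule is consistent.

Yes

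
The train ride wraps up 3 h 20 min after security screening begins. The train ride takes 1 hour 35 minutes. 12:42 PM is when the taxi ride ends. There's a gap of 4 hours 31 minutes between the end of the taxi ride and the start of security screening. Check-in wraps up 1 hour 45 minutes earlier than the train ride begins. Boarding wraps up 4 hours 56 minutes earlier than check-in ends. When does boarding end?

Security screening starts at 12:42 PM + 271 min = 5:13 PM.
The train ride ends at 5:13 PM + 200 min = 8:33 PM.
The train ride starts at 8:33 PM − 95 min = 6:58 PM.
Check-in ends at 6:58 PM − 105 min = 5:13 PM.
Boarding ends at 5:13 PM − 296 min = 12:17 PM.

12:17 PM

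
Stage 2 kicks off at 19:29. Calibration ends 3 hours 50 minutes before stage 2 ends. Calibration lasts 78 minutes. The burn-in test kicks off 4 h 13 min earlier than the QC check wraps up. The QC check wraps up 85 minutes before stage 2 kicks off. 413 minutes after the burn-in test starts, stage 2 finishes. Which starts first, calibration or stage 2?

The QC check ends at 19:29 − 85 min = 18:04.
The burn-in test starts at 18:04 − 253 min = 13:51.
Stage 2 ends at 13:51 + 413 min = 20:44.
Calibration ends at 20:44 − 230 min = 16:54.
Calibration starts at 16:54 − 78 min = 15:36.
Calibration starts at 15:36 and stage 2 starts at 19:29, so calibration is first.

calibration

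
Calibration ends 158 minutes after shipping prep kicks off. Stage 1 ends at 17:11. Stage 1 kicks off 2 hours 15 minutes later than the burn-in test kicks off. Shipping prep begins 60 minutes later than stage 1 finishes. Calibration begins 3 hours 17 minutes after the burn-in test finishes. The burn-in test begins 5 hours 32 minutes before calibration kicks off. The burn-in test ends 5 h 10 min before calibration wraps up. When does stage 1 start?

Shipping prep starts at 17:11 + 60 min = 18:11.
Calibration ends at 18:11 + 158 min = 20:49.
The burn-in test ends at 20:49 − 310 min = 15:39.
Calibration starts at 15:39 + 197 min = 18:56.
The burn-in test starts at 18:56 − 332 min = 13:24.
Stage 1 starts at 13:24 + 135 min = 15:39.

15:39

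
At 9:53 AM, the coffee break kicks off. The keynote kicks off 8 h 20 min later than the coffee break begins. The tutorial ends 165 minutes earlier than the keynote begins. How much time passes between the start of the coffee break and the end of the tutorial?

The keynote starts at 9:53 AM + 500 min = 6:13 PM.
The tutorial ends at 6:13 PM − 165 min = 3:28 PM.
From 9:53 AM to 3:28 PM is 5 h 35 min.

5 h 35 min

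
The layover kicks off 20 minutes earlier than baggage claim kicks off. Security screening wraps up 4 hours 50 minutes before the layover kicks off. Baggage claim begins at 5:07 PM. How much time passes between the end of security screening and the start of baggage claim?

5 h 10 min

The layover starts at 5:07 PM − 20 min = 4:47 PM.
Security screening ends at 4:47 PM − 290 min = 11:57 AM.
From 11:57 AM to 5:07 PM is 5 h 10 min.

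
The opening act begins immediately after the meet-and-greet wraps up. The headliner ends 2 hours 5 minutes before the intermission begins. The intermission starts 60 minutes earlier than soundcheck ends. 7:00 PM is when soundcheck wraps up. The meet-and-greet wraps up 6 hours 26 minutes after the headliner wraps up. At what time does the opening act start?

10:21 PM

The intermission starts at 7:00 PM − 60 min = 6:00 PM.
The headliner ends at 6:00 PM − 125 min = 3:55 PM.
The meet-and-greet ends at 3:55 PM + 386 min = 10:21 PM.
So the opening act starts at 10:21 PM.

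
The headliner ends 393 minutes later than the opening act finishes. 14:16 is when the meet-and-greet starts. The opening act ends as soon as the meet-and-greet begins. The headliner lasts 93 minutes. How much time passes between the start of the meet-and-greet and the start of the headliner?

300 minutes

The opening act ends at 14:16.
The headliner ends at 14:16 + 393 min = 20:49.
The headliner starts at 20:49 − 93 min = 19:16.
From 14:16 to 19:16 is 300 minutes.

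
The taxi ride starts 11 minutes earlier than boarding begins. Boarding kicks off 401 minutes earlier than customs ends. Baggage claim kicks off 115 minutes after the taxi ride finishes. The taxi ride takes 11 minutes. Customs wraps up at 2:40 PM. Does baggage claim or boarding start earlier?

boarding

Boarding starts at 2:40 PM − 401 min = 7:59 AM.
The taxi ride starts at 7:59 AM − 11 min = 7:48 AM.
The taxi ride ends at 7:48 AM + 11 min = 7:59 AM.
Baggage claim starts at 7:59 AM + 115 min = 9:54 AM.
Baggage claim starts at 9:54 AM and boarding starts at 7:59 AM, so boarding is first.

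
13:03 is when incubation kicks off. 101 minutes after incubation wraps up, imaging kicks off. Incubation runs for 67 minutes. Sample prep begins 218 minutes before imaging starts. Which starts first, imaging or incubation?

incubation

Incubation ends at 13:03 + 67 min = 14:10.
Imaging starts at 14:10 + 101 min = 15:51.
Imaging starts at 15:51 and incubation starts at 13:03, so incubation is first.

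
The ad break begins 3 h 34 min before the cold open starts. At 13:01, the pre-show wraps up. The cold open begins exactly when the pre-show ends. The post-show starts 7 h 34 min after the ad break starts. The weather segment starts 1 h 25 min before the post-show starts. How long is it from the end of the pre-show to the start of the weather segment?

The cold open starts at 13:01.
The ad break starts at 13:01 − 214 min = 09:27.
The post-show starts at 09:27 + 454 min = 17:01.
The weather segment starts at 17:01 − 85 min = 15:36.
From 13:01 to 15:36 is 2 hours 35 minutes.

2 hours 35 minutes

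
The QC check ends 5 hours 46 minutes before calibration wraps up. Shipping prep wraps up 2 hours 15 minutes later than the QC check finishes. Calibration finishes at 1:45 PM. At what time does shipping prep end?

10:14 AM

The QC check ends at 1:45 PM − 346 min = 7:59 AM.
Shipping prep ends at 7:59 AM + 135 min = 10:14 AM.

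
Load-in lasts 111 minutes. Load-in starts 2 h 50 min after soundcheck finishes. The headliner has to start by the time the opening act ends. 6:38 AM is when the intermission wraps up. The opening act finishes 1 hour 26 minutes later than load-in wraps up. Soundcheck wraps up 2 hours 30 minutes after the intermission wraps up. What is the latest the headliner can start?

Soundcheck ends at 6:38 AM + 150 min = 9:08 AM.
Load-in starts at 9:08 AM + 170 min = 11:58 AM.
Load-in ends at 11:58 AM + 111 min = 1:49 PM.
The opening act ends at 1:49 PM + 86 min = 3:15 PM.
The headliner is bounded by the opening act, so the latest it can start is 3:15 PM.

3:15 PM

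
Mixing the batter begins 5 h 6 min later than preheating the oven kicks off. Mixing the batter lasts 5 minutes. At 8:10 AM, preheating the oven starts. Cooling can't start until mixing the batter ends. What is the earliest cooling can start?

Mixing the batter starts at 8:10 AM + 306 min = 1:16 PM.
Mixing the batter ends at 1:16 PM + 5 min = 1:21 PM.
Cooling is bounded by mixing the batter, so the earliest it can start is 1:21 PM.

1:21 PM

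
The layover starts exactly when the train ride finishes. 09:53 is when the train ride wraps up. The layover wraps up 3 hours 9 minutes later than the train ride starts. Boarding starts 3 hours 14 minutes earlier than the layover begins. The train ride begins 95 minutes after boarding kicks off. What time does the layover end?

11:23

The layover starts at 09:53.
Boarding starts at 09:53 − 194 min = 06:39.
The train ride starts at 06:39 + 95 min = 08:14.
The layover ends at 08:14 + 189 min = 11:23.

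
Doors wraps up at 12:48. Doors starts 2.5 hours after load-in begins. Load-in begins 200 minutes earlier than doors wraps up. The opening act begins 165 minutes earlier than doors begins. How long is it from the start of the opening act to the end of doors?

Load-in starts at 12:48 − 200 min = 09:28.
Doors starts at 09:28 + 150 min = 11:58.
The opening act starts at 11:58 − 165 min = 09:13.
From 09:13 to 12:48 is 3 hours 35 minutes.

3 hours 35 minutes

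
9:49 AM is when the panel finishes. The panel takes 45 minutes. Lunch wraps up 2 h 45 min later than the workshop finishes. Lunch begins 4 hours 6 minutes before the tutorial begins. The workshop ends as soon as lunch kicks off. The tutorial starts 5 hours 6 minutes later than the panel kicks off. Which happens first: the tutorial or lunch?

lunch

The panel starts at 9:49 AM − 45 min = 9:04 AM.
The tutorial starts at 9:04 AM + 306 min = 2:10 PM.
Lunch starts at 2:10 PM − 246 min = 10:04 AM.
The tutorial starts at 2:10 PM and lunch starts at 10:04 AM, so lunch is first.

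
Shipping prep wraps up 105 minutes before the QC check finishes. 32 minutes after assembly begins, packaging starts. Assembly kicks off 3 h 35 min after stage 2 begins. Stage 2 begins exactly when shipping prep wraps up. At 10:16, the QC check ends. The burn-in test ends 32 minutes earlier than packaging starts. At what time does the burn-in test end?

12:06

Shipping prep ends at 10:16 − 105 min = 08:31.
So stage 2 starts at 08:31.
Assembly starts at 08:31 + 215 min = 12:06.
Packaging starts at 12:06 + 32 min = 12:38.
The burn-in test ends at 12:38 − 32 min = 12:06.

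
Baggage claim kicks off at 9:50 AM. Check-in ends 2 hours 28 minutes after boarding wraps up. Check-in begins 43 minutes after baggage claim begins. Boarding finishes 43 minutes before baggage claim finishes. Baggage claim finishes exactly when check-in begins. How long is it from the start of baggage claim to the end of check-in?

2 h 28 min

Check-in starts at 9:50 AM + 43 min = 10:33 AM.
So baggage claim ends at 10:33 AM.
Boarding ends at 10:33 AM − 43 min = 9:50 AM.
Check-in ends at 9:50 AM + 148 min = 12:18 PM.
From 9:50 AM to 12:18 PM is 2 h 28 min.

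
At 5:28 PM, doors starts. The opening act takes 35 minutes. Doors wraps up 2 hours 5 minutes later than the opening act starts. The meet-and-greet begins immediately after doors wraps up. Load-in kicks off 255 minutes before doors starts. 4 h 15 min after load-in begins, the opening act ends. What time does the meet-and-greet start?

6:58 PM

Load-in starts at 5:28 PM − 255 min = 1:13 PM.
The opening act ends at 1:13 PM + 255 min = 5:28 PM.
The opening act starts at 5:28 PM − 35 min = 4:53 PM.
Doors ends at 4:53 PM + 125 min = 6:58 PM.
So the meet-and-greet starts at 6:58 PM.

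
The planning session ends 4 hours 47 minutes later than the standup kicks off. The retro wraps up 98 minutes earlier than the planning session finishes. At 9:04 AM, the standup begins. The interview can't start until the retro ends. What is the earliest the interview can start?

The planning session ends at 9:04 AM + 287 min = 1:51 PM.
The retro ends at 1:51 PM − 98 min = 12:13 PM.
The interview is bounded by the retro, so the earliest it can start is 12:13 PM.

12:13 PM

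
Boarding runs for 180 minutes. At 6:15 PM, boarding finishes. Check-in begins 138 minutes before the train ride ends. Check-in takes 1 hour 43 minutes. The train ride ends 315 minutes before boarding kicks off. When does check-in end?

Boarding starts at 6:15 PM − 180 min = 3:15 PM.
The train ride ends at 3:15 PM − 315 min = 10:00 AM.
Check-in starts at 10:00 AM − 138 min = 7:42 AM.
Check-in ends at 7:42 AM + 103 min = 9:25 AM.

9:25 AM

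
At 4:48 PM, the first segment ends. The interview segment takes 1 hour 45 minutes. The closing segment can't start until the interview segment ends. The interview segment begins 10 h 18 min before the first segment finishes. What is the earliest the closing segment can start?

The interview segment starts at 4:48 PM − 618 min = 6:30 AM.
The interview segment ends at 6:30 AM + 105 min = 8:15 AM.
The closing segment is bounded by the interview segment, so the earliest it can start is 8:15 AM.

8:15 AM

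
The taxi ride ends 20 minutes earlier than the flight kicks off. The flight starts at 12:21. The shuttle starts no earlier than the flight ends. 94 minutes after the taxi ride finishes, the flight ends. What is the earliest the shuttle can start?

The taxi ride ends at 12:21 − 20 min = 12:01.
The flight ends at 12:01 + 94 min = 13:35.
The shuttle is bounded by the flight, so the earliest it can start is 13:35.

13:35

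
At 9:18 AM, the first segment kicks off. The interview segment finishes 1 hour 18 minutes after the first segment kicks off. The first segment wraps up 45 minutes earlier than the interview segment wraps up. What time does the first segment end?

The interview segment ends at 9:18 AM + 78 min = 10:36 AM.
The first segment ends at 10:36 AM − 45 min = 9:51 AM.

9:51 AM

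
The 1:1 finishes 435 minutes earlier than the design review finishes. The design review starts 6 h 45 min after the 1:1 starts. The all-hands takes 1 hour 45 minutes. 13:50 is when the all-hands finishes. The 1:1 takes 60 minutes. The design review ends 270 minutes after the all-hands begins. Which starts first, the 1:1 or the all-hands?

The all-hands starts at 13:50 − 105 min = 12:05.
The design review ends at 12:05 + 270 min = 16:35.
The 1:1 ends at 16:35 − 435 min = 09:20.
The 1:1 starts at 09:20 − 60 min = 08:20.
The 1:1 starts at 08:20 and the all-hands starts at 12:05, so the 1:1 is first.

the 1:1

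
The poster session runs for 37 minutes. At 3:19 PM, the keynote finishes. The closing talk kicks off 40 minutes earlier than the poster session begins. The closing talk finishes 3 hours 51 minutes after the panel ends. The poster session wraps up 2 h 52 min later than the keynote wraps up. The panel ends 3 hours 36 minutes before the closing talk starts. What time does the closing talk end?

5:09 PM

The poster session ends at 3:19 PM + 172 min = 6:11 PM.
The poster session starts at 6:11 PM − 37 min = 5:34 PM.
The closing talk starts at 5:34 PM − 40 min = 4:54 PM.
The panel ends at 4:54 PM − 216 min = 1:18 PM.
The closing talk ends at 1:18 PM + 231 min = 5:09 PM.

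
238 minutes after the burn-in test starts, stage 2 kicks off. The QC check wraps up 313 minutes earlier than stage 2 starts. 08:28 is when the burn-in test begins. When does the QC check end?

07:13

Stage 2 starts at 08:28 + 238 min = 12:26.
The QC check ends at 12:26 − 313 min = 07:13.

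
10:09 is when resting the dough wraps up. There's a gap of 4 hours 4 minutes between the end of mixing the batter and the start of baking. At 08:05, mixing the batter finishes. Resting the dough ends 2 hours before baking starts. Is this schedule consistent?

Yes

Baking starts at 08:05 + 244 min = 12:09.
Resting the dough ends at 12:09 − 120 min = 10:09.
That matches the stated 10:09, so the schedule is consistent.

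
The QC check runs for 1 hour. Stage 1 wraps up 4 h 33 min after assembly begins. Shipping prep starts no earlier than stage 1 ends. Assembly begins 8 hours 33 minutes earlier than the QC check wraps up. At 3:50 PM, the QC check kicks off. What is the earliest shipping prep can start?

12:50 PM

The QC check ends at 3:50 PM + 60 min = 4:50 PM.
Assembly starts at 4:50 PM − 513 min = 8:17 AM.
Stage 1 ends at 8:17 AM + 273 min = 12:50 PM.
Shipping prep is bounded by stage 1, so the earliest it can start is 12:50 PM.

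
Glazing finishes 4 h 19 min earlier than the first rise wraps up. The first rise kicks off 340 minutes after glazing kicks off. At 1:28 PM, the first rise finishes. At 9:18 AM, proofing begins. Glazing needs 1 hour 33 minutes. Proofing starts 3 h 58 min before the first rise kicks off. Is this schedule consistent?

Yes

Glazing ends at 1:28 PM − 259 min = 9:09 AM.
Glazing starts at 9:09 AM − 93 min = 7:36 AM.
The first rise starts at 7:36 AM + 340 min = 1:16 PM.
Proofing starts at 1:16 PM − 238 min = 9:18 AM.
That matches the stated 9:18 AM, so the schedule is consistent.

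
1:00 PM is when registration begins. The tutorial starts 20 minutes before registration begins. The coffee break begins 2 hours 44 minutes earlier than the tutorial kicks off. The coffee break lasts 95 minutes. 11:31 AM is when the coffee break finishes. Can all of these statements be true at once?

Yes

The tutorial starts at 1:00 PM − 20 min = 12:40 PM.
The coffee break starts at 12:40 PM − 164 min = 9:56 AM.
The coffee break ends at 9:56 AM + 95 min = 11:31 AM.
That matches the stated 11:31 AM, so the schedule is consistent.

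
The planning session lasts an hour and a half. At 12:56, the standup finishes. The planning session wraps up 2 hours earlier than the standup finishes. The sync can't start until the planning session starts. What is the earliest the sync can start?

The planning session ends at 12:56 − 120 min = 10:56.
The planning session starts at 10:56 − 90 min = 09:26.
The sync is bounded by the planning session, so the earliest it can start is 09:26.

09:26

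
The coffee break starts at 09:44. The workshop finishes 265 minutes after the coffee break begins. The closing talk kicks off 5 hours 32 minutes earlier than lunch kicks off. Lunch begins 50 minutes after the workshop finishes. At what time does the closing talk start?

09:27

The workshop ends at 09:44 + 265 min = 14:09.
Lunch starts at 14:09 + 50 min = 14:59.
The closing talk starts at 14:59 − 332 min = 09:27.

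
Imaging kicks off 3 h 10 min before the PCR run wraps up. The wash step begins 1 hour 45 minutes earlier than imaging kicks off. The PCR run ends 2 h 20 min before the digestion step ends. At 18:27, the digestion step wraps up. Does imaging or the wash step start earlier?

The PCR run ends at 18:27 − 140 min = 16:07.
Imaging starts at 16:07 − 190 min = 12:57.
The wash step starts at 12:57 − 105 min = 11:12.
Imaging starts at 12:57 and the wash step starts at 11:12, so the wash step is first.

the wash step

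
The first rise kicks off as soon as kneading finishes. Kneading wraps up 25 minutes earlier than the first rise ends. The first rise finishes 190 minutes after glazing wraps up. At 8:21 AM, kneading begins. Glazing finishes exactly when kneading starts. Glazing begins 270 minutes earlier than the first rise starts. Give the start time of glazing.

6:36 AM

Glazing ends at 8:21 AM.
The first rise ends at 8:21 AM + 190 min = 11:31 AM.
Kneading ends at 11:31 AM − 25 min = 11:06 AM.
So the first rise starts at 11:06 AM.
Glazing starts at 11:06 AM − 270 min = 6:36 AM.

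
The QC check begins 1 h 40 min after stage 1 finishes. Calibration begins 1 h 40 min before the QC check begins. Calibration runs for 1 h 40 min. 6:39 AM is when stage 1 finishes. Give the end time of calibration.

8:19 AM

The QC check starts at 6:39 AM + 100 min = 8:19 AM.
Calibration starts at 8:19 AM − 100 min = 6:39 AM.
Calibration ends at 6:39 AM + 100 min = 8:19 AM.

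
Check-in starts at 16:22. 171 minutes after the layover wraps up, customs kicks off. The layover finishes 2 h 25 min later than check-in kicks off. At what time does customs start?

The layover ends at 16:22 + 145 min = 18:47.
Customs starts at 18:47 + 171 min = 21:38.

21:38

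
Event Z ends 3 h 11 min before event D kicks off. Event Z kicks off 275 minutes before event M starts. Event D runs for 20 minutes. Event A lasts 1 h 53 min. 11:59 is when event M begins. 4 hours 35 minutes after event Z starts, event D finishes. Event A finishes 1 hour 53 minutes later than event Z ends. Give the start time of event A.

08:28

Event Z starts at 11:59 − 275 min = 07:24.
Event D ends at 07:24 + 275 min = 11:59.
Event D starts at 11:59 − 20 min = 11:39.
Event Z ends at 11:39 − 191 min = 08:28.
Event A ends at 08:28 + 113 min = 10:21.
Event A starts at 10:21 − 113 min = 08:28.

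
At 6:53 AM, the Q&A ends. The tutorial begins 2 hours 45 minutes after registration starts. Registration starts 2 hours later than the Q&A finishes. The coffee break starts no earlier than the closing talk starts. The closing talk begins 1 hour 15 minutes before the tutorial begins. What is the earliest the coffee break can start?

10:23 AM

Registration starts at 6:53 AM + 120 min = 8:53 AM.
The tutorial starts at 8:53 AM + 165 min = 11:38 AM.
The closing talk starts at 11:38 AM − 75 min = 10:23 AM.
The coffee break is bounded by the closing talk, so the earliest it can start is 10:23 AM.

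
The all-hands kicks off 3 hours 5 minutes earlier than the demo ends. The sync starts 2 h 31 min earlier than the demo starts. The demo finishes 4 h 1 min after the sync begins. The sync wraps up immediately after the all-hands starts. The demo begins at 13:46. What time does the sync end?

The sync starts at 13:46 − 151 min = 11:15.
The demo ends at 11:15 + 241 min = 15:16.
The all-hands starts at 15:16 − 185 min = 12:11.
So the sync ends at 12:11.

12:11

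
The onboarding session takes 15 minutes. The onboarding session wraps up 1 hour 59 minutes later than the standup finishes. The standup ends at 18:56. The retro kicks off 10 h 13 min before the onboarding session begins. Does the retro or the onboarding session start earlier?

The onboarding session ends at 18:56 + 119 min = 20:55.
The onboarding session starts at 20:55 − 15 min = 20:40.
The retro starts at 20:40 − 613 min = 10:27.
The retro starts at 10:27 and the onboarding session starts at 20:40, so the retro is first.

the retro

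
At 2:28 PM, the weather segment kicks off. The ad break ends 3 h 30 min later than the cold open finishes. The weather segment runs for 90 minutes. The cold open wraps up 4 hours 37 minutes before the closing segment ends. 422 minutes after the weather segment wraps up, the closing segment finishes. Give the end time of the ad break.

9:53 PM

The weather segment ends at 2:28 PM + 90 min = 3:58 PM.
The closing segment ends at 3:58 PM + 422 min = 11:00 PM.
The cold open ends at 11:00 PM − 277 min = 6:23 PM.
The ad break ends at 6:23 PM + 210 min = 9:53 PM.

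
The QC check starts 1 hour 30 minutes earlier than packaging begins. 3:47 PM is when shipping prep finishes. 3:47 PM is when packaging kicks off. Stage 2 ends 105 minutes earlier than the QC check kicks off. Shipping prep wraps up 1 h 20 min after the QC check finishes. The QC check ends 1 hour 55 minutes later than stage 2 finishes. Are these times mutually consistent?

Yes

The QC check starts at 3:47 PM − 90 min = 2:17 PM.
Stage 2 ends at 2:17 PM − 105 min = 12:32 PM.
The QC check ends at 12:32 PM + 115 min = 2:27 PM.
Shipping prep ends at 2:27 PM + 80 min = 3:47 PM.
That matches the stated 3:47 PM, so the schedule is consistent.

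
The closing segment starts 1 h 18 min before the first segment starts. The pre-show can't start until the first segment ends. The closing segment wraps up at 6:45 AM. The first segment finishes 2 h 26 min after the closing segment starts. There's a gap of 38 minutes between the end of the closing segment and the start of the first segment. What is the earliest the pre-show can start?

8:31 AM

The first segment starts at 6:45 AM + 38 min = 7:23 AM.
The closing segment starts at 7:23 AM − 78 min = 6:05 AM.
The first segment ends at 6:05 AM + 146 min = 8:31 AM.
The pre-show is bounded by the first segment, so the earliest it can start is 8:31 AM.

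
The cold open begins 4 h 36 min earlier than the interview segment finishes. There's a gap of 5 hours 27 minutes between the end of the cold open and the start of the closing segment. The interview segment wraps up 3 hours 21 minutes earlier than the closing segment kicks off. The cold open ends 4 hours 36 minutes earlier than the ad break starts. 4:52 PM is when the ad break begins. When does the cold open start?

9:46 AM

The cold open ends at 4:52 PM − 276 min = 12:16 PM.
The closing segment starts at 12:16 PM + 327 min = 5:43 PM.
The interview segment ends at 5:43 PM − 201 min = 2:22 PM.
The cold open starts at 2:22 PM − 276 min = 9:46 AM.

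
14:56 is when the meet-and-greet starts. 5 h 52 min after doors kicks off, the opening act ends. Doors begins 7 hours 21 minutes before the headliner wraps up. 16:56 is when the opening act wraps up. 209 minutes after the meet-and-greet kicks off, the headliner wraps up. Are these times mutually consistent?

Yes

The headliner ends at 14:56 + 209 min = 18:25.
Doors starts at 18:25 − 441 min = 11:04.
The opening act ends at 11:04 + 352 min = 16:56.
That matches the stated 16:56, so the schedule is consistent.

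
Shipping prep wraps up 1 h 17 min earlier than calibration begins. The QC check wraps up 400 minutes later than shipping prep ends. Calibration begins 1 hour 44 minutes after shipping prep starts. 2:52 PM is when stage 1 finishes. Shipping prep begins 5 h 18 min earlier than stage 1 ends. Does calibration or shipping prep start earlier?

Shipping prep starts at 2:52 PM − 318 min = 9:34 AM.
Calibration starts at 9:34 AM + 104 min = 11:18 AM.
Calibration starts at 11:18 AM and shipping prep starts at 9:34 AM, so shipping prep is first.

shipping prep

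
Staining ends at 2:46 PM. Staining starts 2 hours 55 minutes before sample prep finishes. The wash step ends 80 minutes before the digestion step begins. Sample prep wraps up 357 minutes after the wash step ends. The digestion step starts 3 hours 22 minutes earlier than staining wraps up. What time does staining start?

The digestion step starts at 2:46 PM − 202 min = 11:24 AM.
The wash step ends at 11:24 AM − 80 min = 10:04 AM.
Sample prep ends at 10:04 AM + 357 min = 4:01 PM.
Staining starts at 4:01 PM − 175 min = 1:06 PM.

1:06 PM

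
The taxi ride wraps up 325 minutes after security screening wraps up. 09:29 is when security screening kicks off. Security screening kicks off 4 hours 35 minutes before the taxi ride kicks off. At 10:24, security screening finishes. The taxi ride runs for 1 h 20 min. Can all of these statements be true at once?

The taxi ride ends at 10:24 + 325 min = 15:49.
The taxi ride starts at 15:49 − 80 min = 14:29.
Security screening starts at 14:29 − 275 min = 09:54.
But security screening is also said to start at 09:29 — a 25-minute conflict.

No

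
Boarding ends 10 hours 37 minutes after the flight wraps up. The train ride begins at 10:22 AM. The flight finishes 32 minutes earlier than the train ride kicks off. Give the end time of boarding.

The flight ends at 10:22 AM − 32 min = 9:50 AM.
Boarding ends at 9:50 AM + 637 min = 8:27 PM.

8:27 PM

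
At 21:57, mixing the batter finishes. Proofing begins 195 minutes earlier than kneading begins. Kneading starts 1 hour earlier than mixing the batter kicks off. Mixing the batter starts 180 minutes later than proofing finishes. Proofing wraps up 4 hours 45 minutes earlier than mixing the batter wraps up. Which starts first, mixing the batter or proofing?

Proofing ends at 21:57 − 285 min = 17:12.
Mixing the batter starts at 17:12 + 180 min = 20:12.
Kneading starts at 20:12 − 60 min = 19:12.
Proofing starts at 19:12 − 195 min = 15:57.
Mixing the batter starts at 20:12 and proofing starts at 15:57, so proofing is first.

proofing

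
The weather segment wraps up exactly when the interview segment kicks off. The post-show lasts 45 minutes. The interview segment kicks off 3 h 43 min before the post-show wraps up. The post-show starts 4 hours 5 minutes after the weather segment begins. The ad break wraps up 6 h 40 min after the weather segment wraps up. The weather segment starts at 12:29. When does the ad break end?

20:16

The post-show starts at 12:29 + 245 min = 16:34.
The post-show ends at 16:34 + 45 min = 17:19.
The interview segment starts at 17:19 − 223 min = 13:36.
So the weather segment ends at 13:36.
The ad break ends at 13:36 + 400 min = 20:16.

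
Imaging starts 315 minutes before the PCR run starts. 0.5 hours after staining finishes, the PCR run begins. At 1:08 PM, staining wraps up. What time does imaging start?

8:23 AM

The PCR run starts at 1:08 PM + 30 min = 1:38 PM.
Imaging starts at 1:38 PM − 315 min = 8:23 AM.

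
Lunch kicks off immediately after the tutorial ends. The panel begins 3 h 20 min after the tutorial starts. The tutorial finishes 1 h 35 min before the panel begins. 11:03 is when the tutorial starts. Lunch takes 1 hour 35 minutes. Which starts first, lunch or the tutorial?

the tutorial

The panel starts at 11:03 + 200 min = 14:23.
The tutorial ends at 14:23 − 95 min = 12:48.
So lunch starts at 12:48.
Lunch starts at 12:48 and the tutorial starts at 11:03, so the tutorial is first.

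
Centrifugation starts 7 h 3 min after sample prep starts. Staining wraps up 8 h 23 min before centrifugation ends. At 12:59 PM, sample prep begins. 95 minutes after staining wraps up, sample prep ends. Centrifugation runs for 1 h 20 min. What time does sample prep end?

2:34 PM

Centrifugation starts at 12:59 PM + 423 min = 8:02 PM.
Centrifugation ends at 8:02 PM + 80 min = 9:22 PM.
Staining ends at 9:22 PM − 503 min = 12:59 PM.
Sample prep ends at 12:59 PM + 95 min = 2:34 PM.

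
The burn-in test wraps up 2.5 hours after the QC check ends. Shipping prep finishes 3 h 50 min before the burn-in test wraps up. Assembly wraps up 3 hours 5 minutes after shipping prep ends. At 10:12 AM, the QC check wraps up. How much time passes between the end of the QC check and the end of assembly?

The burn-in test ends at 10:12 AM + 150 min = 12:42 PM.
Shipping prep ends at 12:42 PM − 230 min = 8:52 AM.
Assembly ends at 8:52 AM + 185 min = 11:57 AM.
From 10:12 AM to 11:57 AM is 1 hour 45 minutes.

1 hour 45 minutes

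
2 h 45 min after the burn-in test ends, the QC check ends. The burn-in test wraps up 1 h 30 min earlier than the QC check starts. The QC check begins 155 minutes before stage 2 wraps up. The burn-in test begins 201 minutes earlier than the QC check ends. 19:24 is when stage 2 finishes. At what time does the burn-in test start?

The QC check starts at 19:24 − 155 min = 16:49.
The burn-in test ends at 16:49 − 90 min = 15:19.
The QC check ends at 15:19 + 165 min = 18:04.
The burn-in test starts at 18:04 − 201 min = 14:43.

14:43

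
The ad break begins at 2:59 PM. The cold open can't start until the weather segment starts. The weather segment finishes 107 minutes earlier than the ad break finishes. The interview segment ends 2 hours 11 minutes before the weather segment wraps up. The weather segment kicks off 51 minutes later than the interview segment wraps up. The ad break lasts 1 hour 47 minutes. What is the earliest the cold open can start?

The ad break ends at 2:59 PM + 107 min = 4:46 PM.
The weather segment ends at 4:46 PM − 107 min = 2:59 PM.
The interview segment ends at 2:59 PM − 131 min = 12:48 PM.
The weather segment starts at 12:48 PM + 51 min = 1:39 PM.
The cold open is bounded by the weather segment, so the earliest it can start is 1:39 PM.

1:39 PM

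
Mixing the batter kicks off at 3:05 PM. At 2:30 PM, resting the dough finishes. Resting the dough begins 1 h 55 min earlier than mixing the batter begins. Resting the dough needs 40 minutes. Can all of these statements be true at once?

Resting the dough starts at 3:05 PM − 115 min = 1:10 PM.
Resting the dough ends at 1:10 PM + 40 min = 1:50 PM.
But resting the dough is also said to end at 2:30 PM — a 40-minute conflict.

No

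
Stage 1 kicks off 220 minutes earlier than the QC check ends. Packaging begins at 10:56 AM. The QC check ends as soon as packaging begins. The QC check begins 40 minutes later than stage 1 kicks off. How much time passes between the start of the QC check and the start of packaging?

180 minutes

The QC check ends at 10:56 AM.
Stage 1 starts at 10:56 AM − 220 min = 7:16 AM.
The QC check starts at 7:16 AM + 40 min = 7:56 AM.
From 7:56 AM to 10:56 AM is 180 minutes.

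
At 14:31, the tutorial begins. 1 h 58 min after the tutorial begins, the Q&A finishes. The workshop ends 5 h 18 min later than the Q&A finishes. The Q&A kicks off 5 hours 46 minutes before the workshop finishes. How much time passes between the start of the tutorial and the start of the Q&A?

an hour and a half

The Q&A ends at 14:31 + 118 min = 16:29.
The workshop ends at 16:29 + 318 min = 21:47.
The Q&A starts at 21:47 − 346 min = 16:01.
From 14:31 to 16:01 is an hour and a half.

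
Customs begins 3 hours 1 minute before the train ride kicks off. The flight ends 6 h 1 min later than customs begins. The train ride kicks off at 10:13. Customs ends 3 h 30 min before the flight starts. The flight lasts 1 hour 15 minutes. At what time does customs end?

08:28

Customs starts at 10:13 − 181 min = 07:12.
The flight ends at 07:12 + 361 min = 13:13.
The flight starts at 13:13 − 75 min = 11:58.
Customs ends at 11:58 − 210 min = 08:28.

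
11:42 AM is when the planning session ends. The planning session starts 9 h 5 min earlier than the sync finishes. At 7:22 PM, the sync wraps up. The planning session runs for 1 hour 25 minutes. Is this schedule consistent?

The planning session starts at 7:22 PM − 545 min = 10:17 AM.
The planning session ends at 10:17 AM + 85 min = 11:42 AM.
That matches the stated 11:42 AM, so the schedule is consistent.

Yes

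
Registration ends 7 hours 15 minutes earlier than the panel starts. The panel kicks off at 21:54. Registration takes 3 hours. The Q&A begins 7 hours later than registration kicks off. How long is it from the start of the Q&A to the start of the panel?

3 h 15 min

Registration ends at 21:54 − 435 min = 14:39.
Registration starts at 14:39 − 180 min = 11:39.
The Q&A starts at 11:39 + 420 min = 18:39.
From 18:39 to 21:54 is 3 h 15 min.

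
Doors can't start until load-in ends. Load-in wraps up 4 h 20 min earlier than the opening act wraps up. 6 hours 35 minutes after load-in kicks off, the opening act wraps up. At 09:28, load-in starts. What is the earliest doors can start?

The opening act ends at 09:28 + 395 min = 16:03.
Load-in ends at 16:03 − 260 min = 11:43.
Doors is bounded by load-in, so the earliest it can start is 11:43.

11:43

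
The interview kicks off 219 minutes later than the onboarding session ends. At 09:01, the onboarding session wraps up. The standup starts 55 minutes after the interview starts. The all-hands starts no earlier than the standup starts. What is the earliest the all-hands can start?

13:35

The interview starts at 09:01 + 219 min = 12:40.
The standup starts at 12:40 + 55 min = 13:35.
The all-hands is bounded by the standup, so the earliest it can start is 13:35.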